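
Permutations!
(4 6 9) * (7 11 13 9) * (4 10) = (4 6 7 11 13 9 10) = [0, 1, 2, 3, 6, 5, 7, 11, 8, 10, 4, 13, 12, 9]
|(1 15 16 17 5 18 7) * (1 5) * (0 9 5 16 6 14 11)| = |(0 9 5 18 7 16 17 1 15 6 14 11)| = 12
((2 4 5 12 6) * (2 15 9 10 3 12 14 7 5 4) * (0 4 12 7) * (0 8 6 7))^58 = ((0 4 12 7 5 14 8 6 15 9 10 3))^58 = (0 10 15 8 5 12)(3 9 6 14 7 4)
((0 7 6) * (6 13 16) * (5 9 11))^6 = (0 7 13 16 6)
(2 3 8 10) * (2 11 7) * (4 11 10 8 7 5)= (2 3 7)(4 11 5)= [0, 1, 3, 7, 11, 4, 6, 2, 8, 9, 10, 5]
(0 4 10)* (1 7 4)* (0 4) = [1, 7, 2, 3, 10, 5, 6, 0, 8, 9, 4] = (0 1 7)(4 10)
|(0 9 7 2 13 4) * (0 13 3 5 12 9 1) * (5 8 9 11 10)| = 20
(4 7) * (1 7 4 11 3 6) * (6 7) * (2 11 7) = (1 6)(2 11 3) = [0, 6, 11, 2, 4, 5, 1, 7, 8, 9, 10, 3]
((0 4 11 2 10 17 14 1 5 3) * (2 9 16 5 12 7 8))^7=(1 14 17 10 2 8 7 12)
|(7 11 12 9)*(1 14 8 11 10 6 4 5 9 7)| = |(1 14 8 11 12 7 10 6 4 5 9)| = 11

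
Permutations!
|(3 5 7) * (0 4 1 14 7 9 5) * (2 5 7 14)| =8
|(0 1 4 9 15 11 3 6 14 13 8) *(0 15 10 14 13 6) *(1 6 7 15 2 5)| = |(0 6 13 8 2 5 1 4 9 10 14 7 15 11 3)| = 15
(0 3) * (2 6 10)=[3, 1, 6, 0, 4, 5, 10, 7, 8, 9, 2]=(0 3)(2 6 10)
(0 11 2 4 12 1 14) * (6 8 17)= [11, 14, 4, 3, 12, 5, 8, 7, 17, 9, 10, 2, 1, 13, 0, 15, 16, 6]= (0 11 2 4 12 1 14)(6 8 17)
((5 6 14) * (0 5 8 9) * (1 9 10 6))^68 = ((0 5 1 9)(6 14 8 10))^68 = (14)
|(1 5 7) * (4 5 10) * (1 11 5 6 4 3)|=6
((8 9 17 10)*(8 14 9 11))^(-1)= (8 11)(9 14 10 17)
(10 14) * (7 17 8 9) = [0, 1, 2, 3, 4, 5, 6, 17, 9, 7, 14, 11, 12, 13, 10, 15, 16, 8] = (7 17 8 9)(10 14)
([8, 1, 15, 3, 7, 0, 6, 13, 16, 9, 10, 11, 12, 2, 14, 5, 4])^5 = (0 13 8 2 16 15 4 5 7)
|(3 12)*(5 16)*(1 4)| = |(1 4)(3 12)(5 16)| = 2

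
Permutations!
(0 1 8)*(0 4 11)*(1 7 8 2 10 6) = (0 7 8 4 11)(1 2 10 6) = [7, 2, 10, 3, 11, 5, 1, 8, 4, 9, 6, 0]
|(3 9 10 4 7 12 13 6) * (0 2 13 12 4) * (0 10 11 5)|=8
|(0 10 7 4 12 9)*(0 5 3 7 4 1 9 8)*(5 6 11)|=35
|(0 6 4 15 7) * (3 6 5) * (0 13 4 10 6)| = 12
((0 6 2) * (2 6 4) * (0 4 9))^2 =(9)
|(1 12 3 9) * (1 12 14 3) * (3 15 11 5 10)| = |(1 14 15 11 5 10 3 9 12)| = 9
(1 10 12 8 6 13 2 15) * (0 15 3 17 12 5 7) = (0 15 1 10 5 7)(2 3 17 12 8 6 13) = [15, 10, 3, 17, 4, 7, 13, 0, 6, 9, 5, 11, 8, 2, 14, 1, 16, 12]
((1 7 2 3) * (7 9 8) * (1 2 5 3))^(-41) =((1 9 8 7 5 3 2))^(-41) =(1 9 8 7 5 3 2)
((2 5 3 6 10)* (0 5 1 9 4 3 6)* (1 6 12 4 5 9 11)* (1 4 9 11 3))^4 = (0 3 1 4 11)(2 6 10)(5 12 9)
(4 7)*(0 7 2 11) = (0 7 4 2 11) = [7, 1, 11, 3, 2, 5, 6, 4, 8, 9, 10, 0]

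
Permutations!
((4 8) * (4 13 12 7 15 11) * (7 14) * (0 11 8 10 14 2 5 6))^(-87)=(0 14 13 6 10 8 5 4 15 2 11 7 12)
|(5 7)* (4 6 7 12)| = |(4 6 7 5 12)| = 5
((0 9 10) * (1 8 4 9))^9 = ((0 1 8 4 9 10))^9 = (0 4)(1 9)(8 10)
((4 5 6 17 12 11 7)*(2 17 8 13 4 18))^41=((2 17 12 11 7 18)(4 5 6 8 13))^41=(2 18 7 11 12 17)(4 5 6 8 13)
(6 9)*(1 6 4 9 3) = (1 6 3)(4 9) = [0, 6, 2, 1, 9, 5, 3, 7, 8, 4]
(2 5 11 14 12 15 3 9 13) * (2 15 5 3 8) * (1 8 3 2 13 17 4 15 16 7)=(1 8 13 16 7)(3 9 17 4 15)(5 11 14 12)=[0, 8, 2, 9, 15, 11, 6, 1, 13, 17, 10, 14, 5, 16, 12, 3, 7, 4]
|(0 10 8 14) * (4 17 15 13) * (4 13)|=12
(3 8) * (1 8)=(1 8 3)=[0, 8, 2, 1, 4, 5, 6, 7, 3]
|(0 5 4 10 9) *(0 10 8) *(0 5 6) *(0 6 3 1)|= 6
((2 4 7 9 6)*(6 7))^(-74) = (9)(2 4 6)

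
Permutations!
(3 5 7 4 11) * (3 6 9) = (3 5 7 4 11 6 9) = [0, 1, 2, 5, 11, 7, 9, 4, 8, 3, 10, 6]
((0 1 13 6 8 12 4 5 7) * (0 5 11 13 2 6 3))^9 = (0 3 13 11 4 12 8 6 2 1)(5 7)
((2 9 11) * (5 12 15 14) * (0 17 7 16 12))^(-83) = ((0 17 7 16 12 15 14 5)(2 9 11))^(-83) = (0 15 7 5 12 17 14 16)(2 9 11)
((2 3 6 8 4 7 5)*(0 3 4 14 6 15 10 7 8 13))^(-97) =(0 13 6 14 8 4 2 5 7 10 15 3)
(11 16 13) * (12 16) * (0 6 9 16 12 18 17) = (0 6 9 16 13 11 18 17) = [6, 1, 2, 3, 4, 5, 9, 7, 8, 16, 10, 18, 12, 11, 14, 15, 13, 0, 17]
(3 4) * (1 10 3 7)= (1 10 3 4 7)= [0, 10, 2, 4, 7, 5, 6, 1, 8, 9, 3]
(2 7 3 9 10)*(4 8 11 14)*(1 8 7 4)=(1 8 11 14)(2 4 7 3 9 10)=[0, 8, 4, 9, 7, 5, 6, 3, 11, 10, 2, 14, 12, 13, 1]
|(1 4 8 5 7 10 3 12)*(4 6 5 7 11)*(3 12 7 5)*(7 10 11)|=|(1 6 3 10 12)(4 8 5 7 11)|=5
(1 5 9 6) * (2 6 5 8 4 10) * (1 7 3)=(1 8 4 10 2 6 7 3)(5 9)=[0, 8, 6, 1, 10, 9, 7, 3, 4, 5, 2]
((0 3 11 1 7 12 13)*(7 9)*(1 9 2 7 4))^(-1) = (0 13 12 7 2 1 4 9 11 3)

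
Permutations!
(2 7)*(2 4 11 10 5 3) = (2 7 4 11 10 5 3) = [0, 1, 7, 2, 11, 3, 6, 4, 8, 9, 5, 10]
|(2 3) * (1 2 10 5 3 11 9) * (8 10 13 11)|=9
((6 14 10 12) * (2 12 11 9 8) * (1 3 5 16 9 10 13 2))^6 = (16)(2 12 6 14 13)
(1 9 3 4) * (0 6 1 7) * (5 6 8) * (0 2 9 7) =[8, 7, 9, 4, 0, 6, 1, 2, 5, 3] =(0 8 5 6 1 7 2 9 3 4)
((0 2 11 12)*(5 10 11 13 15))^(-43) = (0 10 13 12 5 2 11 15)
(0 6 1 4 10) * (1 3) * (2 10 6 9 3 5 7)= (0 9 3 1 4 6 5 7 2 10)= [9, 4, 10, 1, 6, 7, 5, 2, 8, 3, 0]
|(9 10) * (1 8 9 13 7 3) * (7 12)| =|(1 8 9 10 13 12 7 3)| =8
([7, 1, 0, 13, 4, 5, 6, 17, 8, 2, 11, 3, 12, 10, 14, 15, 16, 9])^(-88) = (0 17 2 7 9)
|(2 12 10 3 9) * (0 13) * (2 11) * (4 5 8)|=|(0 13)(2 12 10 3 9 11)(4 5 8)|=6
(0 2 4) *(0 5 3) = (0 2 4 5 3) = [2, 1, 4, 0, 5, 3]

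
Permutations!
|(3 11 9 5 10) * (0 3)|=|(0 3 11 9 5 10)|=6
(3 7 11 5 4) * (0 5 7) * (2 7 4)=(0 5 2 7 11 4 3)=[5, 1, 7, 0, 3, 2, 6, 11, 8, 9, 10, 4]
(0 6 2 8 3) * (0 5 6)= (2 8 3 5 6)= [0, 1, 8, 5, 4, 6, 2, 7, 3]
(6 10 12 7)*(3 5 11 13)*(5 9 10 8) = (3 9 10 12 7 6 8 5 11 13) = [0, 1, 2, 9, 4, 11, 8, 6, 5, 10, 12, 13, 7, 3]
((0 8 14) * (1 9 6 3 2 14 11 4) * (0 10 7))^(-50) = ((0 8 11 4 1 9 6 3 2 14 10 7))^(-50) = (0 10 2 6 1 11)(3 9 4 8 7 14)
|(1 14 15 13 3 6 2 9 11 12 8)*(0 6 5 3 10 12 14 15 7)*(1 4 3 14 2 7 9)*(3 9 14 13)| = |(0 6 7)(1 15 3 5 13 10 12 8 4 9 11 2)| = 12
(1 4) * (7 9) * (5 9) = (1 4)(5 9 7) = [0, 4, 2, 3, 1, 9, 6, 5, 8, 7]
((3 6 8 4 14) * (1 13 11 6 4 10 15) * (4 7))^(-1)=((1 13 11 6 8 10 15)(3 7 4 14))^(-1)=(1 15 10 8 6 11 13)(3 14 4 7)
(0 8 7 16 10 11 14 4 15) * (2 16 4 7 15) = (0 8 15)(2 16 10 11 14 7 4) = [8, 1, 16, 3, 2, 5, 6, 4, 15, 9, 11, 14, 12, 13, 7, 0, 10]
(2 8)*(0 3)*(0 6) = (0 3 6)(2 8) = [3, 1, 8, 6, 4, 5, 0, 7, 2]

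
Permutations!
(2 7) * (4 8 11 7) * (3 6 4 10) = (2 10 3 6 4 8 11 7) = [0, 1, 10, 6, 8, 5, 4, 2, 11, 9, 3, 7]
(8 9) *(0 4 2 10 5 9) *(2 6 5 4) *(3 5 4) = (0 2 10 3 5 9 8)(4 6) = [2, 1, 10, 5, 6, 9, 4, 7, 0, 8, 3]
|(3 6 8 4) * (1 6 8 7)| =|(1 6 7)(3 8 4)| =3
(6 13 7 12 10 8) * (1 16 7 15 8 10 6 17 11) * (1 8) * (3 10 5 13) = [0, 16, 2, 10, 4, 13, 3, 12, 17, 9, 5, 8, 6, 15, 14, 1, 7, 11] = (1 16 7 12 6 3 10 5 13 15)(8 17 11)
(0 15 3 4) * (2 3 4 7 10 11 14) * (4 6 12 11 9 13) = [15, 1, 3, 7, 0, 5, 12, 10, 8, 13, 9, 14, 11, 4, 2, 6] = (0 15 6 12 11 14 2 3 7 10 9 13 4)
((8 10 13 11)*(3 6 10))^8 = (3 10 11)(6 13 8)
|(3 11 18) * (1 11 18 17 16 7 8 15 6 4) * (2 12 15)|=22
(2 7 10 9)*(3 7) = (2 3 7 10 9) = [0, 1, 3, 7, 4, 5, 6, 10, 8, 2, 9]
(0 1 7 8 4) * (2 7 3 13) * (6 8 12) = (0 1 3 13 2 7 12 6 8 4) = [1, 3, 7, 13, 0, 5, 8, 12, 4, 9, 10, 11, 6, 2]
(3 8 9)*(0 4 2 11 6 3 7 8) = (0 4 2 11 6 3)(7 8 9) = [4, 1, 11, 0, 2, 5, 3, 8, 9, 7, 10, 6]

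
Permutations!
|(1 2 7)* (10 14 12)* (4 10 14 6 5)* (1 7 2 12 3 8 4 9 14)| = 8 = |(1 12)(3 8 4 10 6 5 9 14)|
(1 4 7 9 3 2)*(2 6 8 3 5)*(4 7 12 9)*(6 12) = (1 7 4 6 8 3 12 9 5 2) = [0, 7, 1, 12, 6, 2, 8, 4, 3, 5, 10, 11, 9]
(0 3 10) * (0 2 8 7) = (0 3 10 2 8 7) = [3, 1, 8, 10, 4, 5, 6, 0, 7, 9, 2]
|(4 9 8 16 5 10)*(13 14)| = 6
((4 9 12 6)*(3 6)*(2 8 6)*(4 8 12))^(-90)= (12)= ((2 12 3)(4 9)(6 8))^(-90)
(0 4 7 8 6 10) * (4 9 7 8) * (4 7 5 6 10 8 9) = (0 4 9 5 6 8 10) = [4, 1, 2, 3, 9, 6, 8, 7, 10, 5, 0]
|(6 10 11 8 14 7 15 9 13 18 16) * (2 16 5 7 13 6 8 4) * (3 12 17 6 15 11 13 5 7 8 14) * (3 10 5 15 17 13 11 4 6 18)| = 45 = |(2 16 14 15 9 17 18 7 4)(3 12 13)(5 8 10 11 6)|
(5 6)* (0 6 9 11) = [6, 1, 2, 3, 4, 9, 5, 7, 8, 11, 10, 0] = (0 6 5 9 11)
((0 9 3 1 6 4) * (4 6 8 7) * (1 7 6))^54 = ((0 9 3 7 4)(1 8 6))^54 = (0 4 7 3 9)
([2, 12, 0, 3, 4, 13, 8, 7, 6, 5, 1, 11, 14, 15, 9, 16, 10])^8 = (1 10 16 15 13 5 9 14 12)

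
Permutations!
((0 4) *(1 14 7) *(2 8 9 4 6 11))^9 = ((0 6 11 2 8 9 4)(1 14 7))^9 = (14)(0 11 8 4 6 2 9)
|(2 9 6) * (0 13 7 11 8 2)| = 8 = |(0 13 7 11 8 2 9 6)|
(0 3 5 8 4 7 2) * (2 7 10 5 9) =(0 3 9 2)(4 10 5 8) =[3, 1, 0, 9, 10, 8, 6, 7, 4, 2, 5]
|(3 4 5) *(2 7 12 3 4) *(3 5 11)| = 7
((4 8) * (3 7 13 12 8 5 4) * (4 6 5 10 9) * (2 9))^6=(2 4)(3 7 13 12 8)(9 10)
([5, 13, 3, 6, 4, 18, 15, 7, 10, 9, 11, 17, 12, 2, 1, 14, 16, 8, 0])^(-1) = (0 18 5)(1 14 15 6 3 2 13)(8 17 11 10)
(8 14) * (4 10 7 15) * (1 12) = (1 12)(4 10 7 15)(8 14) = [0, 12, 2, 3, 10, 5, 6, 15, 14, 9, 7, 11, 1, 13, 8, 4]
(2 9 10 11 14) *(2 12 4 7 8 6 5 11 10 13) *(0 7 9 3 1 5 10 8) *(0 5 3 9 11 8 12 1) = (0 7 5 8 6 10 12 4 11 14 1 3)(2 9 13) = [7, 3, 9, 0, 11, 8, 10, 5, 6, 13, 12, 14, 4, 2, 1]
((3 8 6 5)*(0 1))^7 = ((0 1)(3 8 6 5))^7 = (0 1)(3 5 6 8)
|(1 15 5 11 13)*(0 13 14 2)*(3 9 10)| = 24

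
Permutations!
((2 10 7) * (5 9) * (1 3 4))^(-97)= (1 4 3)(2 7 10)(5 9)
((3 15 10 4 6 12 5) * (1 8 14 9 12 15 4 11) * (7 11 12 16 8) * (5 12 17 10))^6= (17)(3 4 6 15 5)(8 9)(14 16)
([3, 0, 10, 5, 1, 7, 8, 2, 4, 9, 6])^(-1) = (0 1 4 8 6 10 2 7 5 3)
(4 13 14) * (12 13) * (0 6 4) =(0 6 4 12 13 14) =[6, 1, 2, 3, 12, 5, 4, 7, 8, 9, 10, 11, 13, 14, 0]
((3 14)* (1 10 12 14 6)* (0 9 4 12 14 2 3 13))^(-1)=((0 9 4 12 2 3 6 1 10 14 13))^(-1)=(0 13 14 10 1 6 3 2 12 4 9)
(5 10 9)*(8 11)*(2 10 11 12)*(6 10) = (2 6 10 9 5 11 8 12) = [0, 1, 6, 3, 4, 11, 10, 7, 12, 5, 9, 8, 2]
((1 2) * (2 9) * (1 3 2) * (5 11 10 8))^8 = (11)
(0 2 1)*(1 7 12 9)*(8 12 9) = (0 2 7 9 1)(8 12) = [2, 0, 7, 3, 4, 5, 6, 9, 12, 1, 10, 11, 8]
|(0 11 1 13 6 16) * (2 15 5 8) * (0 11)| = |(1 13 6 16 11)(2 15 5 8)| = 20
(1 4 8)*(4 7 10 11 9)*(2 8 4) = (1 7 10 11 9 2 8) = [0, 7, 8, 3, 4, 5, 6, 10, 1, 2, 11, 9]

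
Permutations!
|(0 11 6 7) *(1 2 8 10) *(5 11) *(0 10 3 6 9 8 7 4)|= |(0 5 11 9 8 3 6 4)(1 2 7 10)|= 8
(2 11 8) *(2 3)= (2 11 8 3)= [0, 1, 11, 2, 4, 5, 6, 7, 3, 9, 10, 8]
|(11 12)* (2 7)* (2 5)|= 6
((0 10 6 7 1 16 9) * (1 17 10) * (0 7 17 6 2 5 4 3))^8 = (0 2 7)(1 5 6)(3 10 9)(4 17 16)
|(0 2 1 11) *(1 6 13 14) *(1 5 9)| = 9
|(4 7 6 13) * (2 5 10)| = |(2 5 10)(4 7 6 13)| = 12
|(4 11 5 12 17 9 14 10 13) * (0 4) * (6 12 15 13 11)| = 12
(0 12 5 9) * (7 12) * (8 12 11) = (0 7 11 8 12 5 9) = [7, 1, 2, 3, 4, 9, 6, 11, 12, 0, 10, 8, 5]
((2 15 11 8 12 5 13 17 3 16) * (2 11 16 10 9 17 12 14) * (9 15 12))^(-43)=(2 16 17 12 11 3 5 8 10 13 14 15 9)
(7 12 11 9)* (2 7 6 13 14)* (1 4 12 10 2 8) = (1 4 12 11 9 6 13 14 8)(2 7 10) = [0, 4, 7, 3, 12, 5, 13, 10, 1, 6, 2, 9, 11, 14, 8]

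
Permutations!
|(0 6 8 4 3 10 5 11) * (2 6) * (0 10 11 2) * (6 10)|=|(2 10 5)(3 11 6 8 4)|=15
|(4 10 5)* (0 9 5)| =|(0 9 5 4 10)| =5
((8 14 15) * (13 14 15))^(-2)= ((8 15)(13 14))^(-2)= (15)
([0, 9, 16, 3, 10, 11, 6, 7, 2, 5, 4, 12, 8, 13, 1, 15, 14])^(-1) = (1 14 16 2 8 12 11 5 9)(4 10)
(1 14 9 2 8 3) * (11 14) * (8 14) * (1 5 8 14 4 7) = (1 11 14 9 2 4 7)(3 5 8) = [0, 11, 4, 5, 7, 8, 6, 1, 3, 2, 10, 14, 12, 13, 9]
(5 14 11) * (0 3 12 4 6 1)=(0 3 12 4 6 1)(5 14 11)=[3, 0, 2, 12, 6, 14, 1, 7, 8, 9, 10, 5, 4, 13, 11]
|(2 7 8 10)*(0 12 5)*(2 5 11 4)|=|(0 12 11 4 2 7 8 10 5)|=9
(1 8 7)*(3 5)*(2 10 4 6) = (1 8 7)(2 10 4 6)(3 5) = [0, 8, 10, 5, 6, 3, 2, 1, 7, 9, 4]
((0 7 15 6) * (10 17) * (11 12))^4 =(17)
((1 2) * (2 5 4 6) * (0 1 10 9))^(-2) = ((0 1 5 4 6 2 10 9))^(-2) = (0 10 6 5)(1 9 2 4)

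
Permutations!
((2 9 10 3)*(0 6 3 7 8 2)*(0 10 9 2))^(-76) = (0 3 7)(6 10 8)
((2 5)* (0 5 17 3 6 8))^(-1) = (0 8 6 3 17 2 5)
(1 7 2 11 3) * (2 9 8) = [0, 7, 11, 1, 4, 5, 6, 9, 2, 8, 10, 3] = (1 7 9 8 2 11 3)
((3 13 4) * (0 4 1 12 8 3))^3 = (0 4)(1 3 12 13 8)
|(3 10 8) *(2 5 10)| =5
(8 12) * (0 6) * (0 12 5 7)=(0 6 12 8 5 7)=[6, 1, 2, 3, 4, 7, 12, 0, 5, 9, 10, 11, 8]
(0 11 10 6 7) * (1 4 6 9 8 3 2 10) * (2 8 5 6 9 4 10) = (0 11 1 10 4 9 5 6 7)(3 8) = [11, 10, 2, 8, 9, 6, 7, 0, 3, 5, 4, 1]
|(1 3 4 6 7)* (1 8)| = 6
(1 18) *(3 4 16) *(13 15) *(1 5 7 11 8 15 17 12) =(1 18 5 7 11 8 15 13 17 12)(3 4 16) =[0, 18, 2, 4, 16, 7, 6, 11, 15, 9, 10, 8, 1, 17, 14, 13, 3, 12, 5]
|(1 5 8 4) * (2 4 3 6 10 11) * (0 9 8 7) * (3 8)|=11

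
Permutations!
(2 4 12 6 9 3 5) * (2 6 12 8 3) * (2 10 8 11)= (12)(2 4 11)(3 5 6 9 10 8)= [0, 1, 4, 5, 11, 6, 9, 7, 3, 10, 8, 2, 12]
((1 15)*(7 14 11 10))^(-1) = ((1 15)(7 14 11 10))^(-1) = (1 15)(7 10 11 14)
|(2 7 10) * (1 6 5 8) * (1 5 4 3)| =12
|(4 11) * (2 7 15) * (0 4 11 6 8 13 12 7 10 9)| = |(0 4 6 8 13 12 7 15 2 10 9)| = 11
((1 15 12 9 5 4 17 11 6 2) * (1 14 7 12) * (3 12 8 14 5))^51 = ((1 15)(2 5 4 17 11 6)(3 12 9)(7 8 14))^51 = (1 15)(2 17)(4 6)(5 11)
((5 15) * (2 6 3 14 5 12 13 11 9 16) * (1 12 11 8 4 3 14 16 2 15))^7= ((1 12 13 8 4 3 16 15 11 9 2 6 14 5))^7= (1 15)(2 8)(3 14)(4 6)(5 16)(9 13)(11 12)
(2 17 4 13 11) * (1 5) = (1 5)(2 17 4 13 11) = [0, 5, 17, 3, 13, 1, 6, 7, 8, 9, 10, 2, 12, 11, 14, 15, 16, 4]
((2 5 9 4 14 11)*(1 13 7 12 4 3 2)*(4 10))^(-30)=((1 13 7 12 10 4 14 11)(2 5 9 3))^(-30)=(1 7 10 14)(2 9)(3 5)(4 11 13 12)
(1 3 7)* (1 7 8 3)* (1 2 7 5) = [0, 2, 7, 8, 4, 1, 6, 5, 3] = (1 2 7 5)(3 8)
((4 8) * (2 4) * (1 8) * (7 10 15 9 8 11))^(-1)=((1 11 7 10 15 9 8 2 4))^(-1)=(1 4 2 8 9 15 10 7 11)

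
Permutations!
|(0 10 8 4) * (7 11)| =4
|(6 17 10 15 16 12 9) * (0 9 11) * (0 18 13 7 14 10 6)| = 18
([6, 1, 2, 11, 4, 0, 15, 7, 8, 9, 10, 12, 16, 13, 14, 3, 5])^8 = (16)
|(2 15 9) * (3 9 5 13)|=|(2 15 5 13 3 9)|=6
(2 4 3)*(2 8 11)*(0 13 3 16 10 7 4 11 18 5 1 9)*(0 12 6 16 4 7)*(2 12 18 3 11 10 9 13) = (0 2 10)(1 13 11 12 6 16 9 18 5)(3 8) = [2, 13, 10, 8, 4, 1, 16, 7, 3, 18, 0, 12, 6, 11, 14, 15, 9, 17, 5]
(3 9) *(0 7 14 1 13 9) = (0 7 14 1 13 9 3) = [7, 13, 2, 0, 4, 5, 6, 14, 8, 3, 10, 11, 12, 9, 1]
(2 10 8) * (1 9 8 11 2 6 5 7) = (1 9 8 6 5 7)(2 10 11) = [0, 9, 10, 3, 4, 7, 5, 1, 6, 8, 11, 2]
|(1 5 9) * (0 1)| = |(0 1 5 9)| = 4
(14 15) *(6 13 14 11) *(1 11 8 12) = [0, 11, 2, 3, 4, 5, 13, 7, 12, 9, 10, 6, 1, 14, 15, 8] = (1 11 6 13 14 15 8 12)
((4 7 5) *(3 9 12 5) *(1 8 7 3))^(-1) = (1 7 8)(3 4 5 12 9)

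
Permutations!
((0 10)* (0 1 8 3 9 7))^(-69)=((0 10 1 8 3 9 7))^(-69)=(0 10 1 8 3 9 7)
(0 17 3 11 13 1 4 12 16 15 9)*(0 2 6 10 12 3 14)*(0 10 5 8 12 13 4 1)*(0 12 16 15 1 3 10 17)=(1 3 11 4 10 13 12 15 9 2 6 5 8 16)(14 17)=[0, 3, 6, 11, 10, 8, 5, 7, 16, 2, 13, 4, 15, 12, 17, 9, 1, 14]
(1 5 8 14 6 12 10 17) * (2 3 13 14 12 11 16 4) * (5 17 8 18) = (1 17)(2 3 13 14 6 11 16 4)(5 18)(8 12 10) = [0, 17, 3, 13, 2, 18, 11, 7, 12, 9, 8, 16, 10, 14, 6, 15, 4, 1, 5]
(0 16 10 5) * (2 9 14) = [16, 1, 9, 3, 4, 0, 6, 7, 8, 14, 5, 11, 12, 13, 2, 15, 10] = (0 16 10 5)(2 9 14)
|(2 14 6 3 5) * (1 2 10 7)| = |(1 2 14 6 3 5 10 7)| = 8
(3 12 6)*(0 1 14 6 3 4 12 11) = [1, 14, 2, 11, 12, 5, 4, 7, 8, 9, 10, 0, 3, 13, 6] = (0 1 14 6 4 12 3 11)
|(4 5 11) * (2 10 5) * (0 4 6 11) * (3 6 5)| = |(0 4 2 10 3 6 11 5)| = 8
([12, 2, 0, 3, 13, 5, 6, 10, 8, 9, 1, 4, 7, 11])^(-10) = [7, 0, 12, 3, 11, 5, 6, 1, 8, 9, 2, 13, 10, 4]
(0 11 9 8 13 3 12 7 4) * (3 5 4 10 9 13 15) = (0 11 13 5 4)(3 12 7 10 9 8 15) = [11, 1, 2, 12, 0, 4, 6, 10, 15, 8, 9, 13, 7, 5, 14, 3]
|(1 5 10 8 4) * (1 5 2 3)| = 12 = |(1 2 3)(4 5 10 8)|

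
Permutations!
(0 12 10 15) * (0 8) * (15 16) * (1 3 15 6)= (0 12 10 16 6 1 3 15 8)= [12, 3, 2, 15, 4, 5, 1, 7, 0, 9, 16, 11, 10, 13, 14, 8, 6]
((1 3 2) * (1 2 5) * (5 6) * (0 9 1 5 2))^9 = (0 3)(1 2)(6 9)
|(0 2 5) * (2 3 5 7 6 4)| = |(0 3 5)(2 7 6 4)| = 12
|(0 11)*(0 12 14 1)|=5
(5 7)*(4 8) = [0, 1, 2, 3, 8, 7, 6, 5, 4] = (4 8)(5 7)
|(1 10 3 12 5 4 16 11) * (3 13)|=9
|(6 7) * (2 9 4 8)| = |(2 9 4 8)(6 7)| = 4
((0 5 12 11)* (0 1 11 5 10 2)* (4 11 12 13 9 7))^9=(1 12 5 13 9 7 4 11)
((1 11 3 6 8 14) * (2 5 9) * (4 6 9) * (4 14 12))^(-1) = ((1 11 3 9 2 5 14)(4 6 8 12))^(-1) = (1 14 5 2 9 3 11)(4 12 8 6)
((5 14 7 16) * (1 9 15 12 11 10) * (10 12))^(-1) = (1 10 15 9)(5 16 7 14)(11 12)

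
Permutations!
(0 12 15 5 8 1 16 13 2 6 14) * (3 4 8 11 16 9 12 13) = (0 13 2 6 14)(1 9 12 15 5 11 16 3 4 8) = [13, 9, 6, 4, 8, 11, 14, 7, 1, 12, 10, 16, 15, 2, 0, 5, 3]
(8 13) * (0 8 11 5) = (0 8 13 11 5) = [8, 1, 2, 3, 4, 0, 6, 7, 13, 9, 10, 5, 12, 11]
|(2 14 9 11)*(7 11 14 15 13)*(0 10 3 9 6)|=|(0 10 3 9 14 6)(2 15 13 7 11)|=30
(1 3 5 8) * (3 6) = [0, 6, 2, 5, 4, 8, 3, 7, 1] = (1 6 3 5 8)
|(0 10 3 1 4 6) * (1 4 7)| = |(0 10 3 4 6)(1 7)| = 10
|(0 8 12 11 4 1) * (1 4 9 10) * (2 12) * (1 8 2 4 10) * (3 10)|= 12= |(0 2 12 11 9 1)(3 10 8 4)|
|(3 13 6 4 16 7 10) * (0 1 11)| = 21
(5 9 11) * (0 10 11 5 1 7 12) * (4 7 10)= (0 4 7 12)(1 10 11)(5 9)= [4, 10, 2, 3, 7, 9, 6, 12, 8, 5, 11, 1, 0]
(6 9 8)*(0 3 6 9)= (0 3 6)(8 9)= [3, 1, 2, 6, 4, 5, 0, 7, 9, 8]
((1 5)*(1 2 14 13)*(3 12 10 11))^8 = ((1 5 2 14 13)(3 12 10 11))^8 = (1 14 5 13 2)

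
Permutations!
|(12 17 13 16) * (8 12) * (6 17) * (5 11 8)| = 8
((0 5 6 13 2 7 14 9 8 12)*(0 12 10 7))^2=(0 6 2 5 13)(7 9 10 14 8)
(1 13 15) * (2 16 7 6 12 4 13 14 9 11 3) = (1 14 9 11 3 2 16 7 6 12 4 13 15) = [0, 14, 16, 2, 13, 5, 12, 6, 8, 11, 10, 3, 4, 15, 9, 1, 7]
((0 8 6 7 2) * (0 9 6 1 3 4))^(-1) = ((0 8 1 3 4)(2 9 6 7))^(-1) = (0 4 3 1 8)(2 7 6 9)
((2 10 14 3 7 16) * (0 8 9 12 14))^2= ((0 8 9 12 14 3 7 16 2 10))^2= (0 9 14 7 2)(3 16 10 8 12)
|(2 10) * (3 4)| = |(2 10)(3 4)| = 2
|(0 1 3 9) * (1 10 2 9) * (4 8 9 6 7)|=8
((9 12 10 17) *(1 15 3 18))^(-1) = (1 18 3 15)(9 17 10 12)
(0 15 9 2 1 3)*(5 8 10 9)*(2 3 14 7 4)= [15, 14, 1, 0, 2, 8, 6, 4, 10, 3, 9, 11, 12, 13, 7, 5]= (0 15 5 8 10 9 3)(1 14 7 4 2)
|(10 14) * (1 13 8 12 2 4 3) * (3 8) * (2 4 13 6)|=30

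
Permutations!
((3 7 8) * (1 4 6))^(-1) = (1 6 4)(3 8 7)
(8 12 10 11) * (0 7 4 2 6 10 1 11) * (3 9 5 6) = [7, 11, 3, 9, 2, 6, 10, 4, 12, 5, 0, 8, 1] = (0 7 4 2 3 9 5 6 10)(1 11 8 12)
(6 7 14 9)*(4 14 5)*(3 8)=(3 8)(4 14 9 6 7 5)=[0, 1, 2, 8, 14, 4, 7, 5, 3, 6, 10, 11, 12, 13, 9]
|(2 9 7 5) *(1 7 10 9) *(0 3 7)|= 6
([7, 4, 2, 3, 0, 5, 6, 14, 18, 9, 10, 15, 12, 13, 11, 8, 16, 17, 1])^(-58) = [8, 11, 2, 3, 15, 5, 6, 18, 7, 9, 10, 4, 12, 13, 1, 0, 16, 17, 14]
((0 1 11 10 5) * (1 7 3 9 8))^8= (0 5 10 11 1 8 9 3 7)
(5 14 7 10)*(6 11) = (5 14 7 10)(6 11) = [0, 1, 2, 3, 4, 14, 11, 10, 8, 9, 5, 6, 12, 13, 7]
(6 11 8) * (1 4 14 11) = (1 4 14 11 8 6) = [0, 4, 2, 3, 14, 5, 1, 7, 6, 9, 10, 8, 12, 13, 11]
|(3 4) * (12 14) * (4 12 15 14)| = |(3 12 4)(14 15)| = 6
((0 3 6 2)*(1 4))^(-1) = (0 2 6 3)(1 4)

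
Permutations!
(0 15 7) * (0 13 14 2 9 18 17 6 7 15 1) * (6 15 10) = (0 1)(2 9 18 17 15 10 6 7 13 14) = [1, 0, 9, 3, 4, 5, 7, 13, 8, 18, 6, 11, 12, 14, 2, 10, 16, 15, 17]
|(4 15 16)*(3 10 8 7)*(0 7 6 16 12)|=|(0 7 3 10 8 6 16 4 15 12)|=10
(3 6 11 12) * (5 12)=(3 6 11 5 12)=[0, 1, 2, 6, 4, 12, 11, 7, 8, 9, 10, 5, 3]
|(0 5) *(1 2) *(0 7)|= 6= |(0 5 7)(1 2)|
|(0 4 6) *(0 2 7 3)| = |(0 4 6 2 7 3)| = 6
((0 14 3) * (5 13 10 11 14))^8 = ((0 5 13 10 11 14 3))^8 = (0 5 13 10 11 14 3)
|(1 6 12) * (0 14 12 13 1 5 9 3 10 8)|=24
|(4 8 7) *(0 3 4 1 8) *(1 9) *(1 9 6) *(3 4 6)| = 10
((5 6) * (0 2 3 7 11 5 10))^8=((0 2 3 7 11 5 6 10))^8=(11)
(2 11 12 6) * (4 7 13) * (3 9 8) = [0, 1, 11, 9, 7, 5, 2, 13, 3, 8, 10, 12, 6, 4] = (2 11 12 6)(3 9 8)(4 7 13)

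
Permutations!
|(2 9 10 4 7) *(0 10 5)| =|(0 10 4 7 2 9 5)| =7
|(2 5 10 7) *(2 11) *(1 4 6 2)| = |(1 4 6 2 5 10 7 11)| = 8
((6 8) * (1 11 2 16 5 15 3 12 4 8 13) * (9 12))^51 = ((1 11 2 16 5 15 3 9 12 4 8 6 13))^51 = (1 13 6 8 4 12 9 3 15 5 16 2 11)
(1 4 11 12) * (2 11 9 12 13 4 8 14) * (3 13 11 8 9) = (1 9 12)(2 8 14)(3 13 4) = [0, 9, 8, 13, 3, 5, 6, 7, 14, 12, 10, 11, 1, 4, 2]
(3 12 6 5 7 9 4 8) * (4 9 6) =(3 12 4 8)(5 7 6) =[0, 1, 2, 12, 8, 7, 5, 6, 3, 9, 10, 11, 4]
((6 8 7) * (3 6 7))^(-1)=(3 8 6)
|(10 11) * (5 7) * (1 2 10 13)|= 10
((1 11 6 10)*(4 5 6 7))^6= (1 10 6 5 4 7 11)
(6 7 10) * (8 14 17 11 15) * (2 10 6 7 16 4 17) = (2 10 7 6 16 4 17 11 15 8 14) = [0, 1, 10, 3, 17, 5, 16, 6, 14, 9, 7, 15, 12, 13, 2, 8, 4, 11]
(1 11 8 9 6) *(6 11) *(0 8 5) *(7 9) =(0 8 7 9 11 5)(1 6) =[8, 6, 2, 3, 4, 0, 1, 9, 7, 11, 10, 5]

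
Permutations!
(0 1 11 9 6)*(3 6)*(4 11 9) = (0 1 9 3 6)(4 11) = [1, 9, 2, 6, 11, 5, 0, 7, 8, 3, 10, 4]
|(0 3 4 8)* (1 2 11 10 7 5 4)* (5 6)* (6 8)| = 24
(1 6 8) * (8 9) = (1 6 9 8) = [0, 6, 2, 3, 4, 5, 9, 7, 1, 8]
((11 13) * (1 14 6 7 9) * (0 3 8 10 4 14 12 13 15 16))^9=(0 1 10 11 6)(3 12 4 15 7)(8 13 14 16 9)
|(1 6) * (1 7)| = |(1 6 7)| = 3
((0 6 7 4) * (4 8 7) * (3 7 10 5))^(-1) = ((0 6 4)(3 7 8 10 5))^(-1) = (0 4 6)(3 5 10 8 7)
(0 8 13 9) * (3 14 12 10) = [8, 1, 2, 14, 4, 5, 6, 7, 13, 0, 3, 11, 10, 9, 12] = (0 8 13 9)(3 14 12 10)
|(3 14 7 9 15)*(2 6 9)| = 7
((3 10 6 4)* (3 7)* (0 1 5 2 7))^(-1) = ((0 1 5 2 7 3 10 6 4))^(-1) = (0 4 6 10 3 7 2 5 1)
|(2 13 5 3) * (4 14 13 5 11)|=|(2 5 3)(4 14 13 11)|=12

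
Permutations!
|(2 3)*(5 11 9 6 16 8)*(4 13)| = |(2 3)(4 13)(5 11 9 6 16 8)| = 6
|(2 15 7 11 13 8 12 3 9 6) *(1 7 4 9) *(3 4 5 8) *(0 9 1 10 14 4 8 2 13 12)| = 39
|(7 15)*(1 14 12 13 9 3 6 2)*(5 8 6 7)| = |(1 14 12 13 9 3 7 15 5 8 6 2)| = 12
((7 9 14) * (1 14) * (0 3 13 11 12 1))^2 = ((0 3 13 11 12 1 14 7 9))^2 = (0 13 12 14 9 3 11 1 7)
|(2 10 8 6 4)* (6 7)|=|(2 10 8 7 6 4)|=6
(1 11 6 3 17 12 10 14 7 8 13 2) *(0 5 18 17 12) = (0 5 18 17)(1 11 6 3 12 10 14 7 8 13 2) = [5, 11, 1, 12, 4, 18, 3, 8, 13, 9, 14, 6, 10, 2, 7, 15, 16, 0, 17]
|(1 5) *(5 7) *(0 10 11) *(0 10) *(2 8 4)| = 6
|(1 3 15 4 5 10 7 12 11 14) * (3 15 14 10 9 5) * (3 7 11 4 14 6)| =|(1 15 14)(3 6)(4 7 12)(5 9)(10 11)| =6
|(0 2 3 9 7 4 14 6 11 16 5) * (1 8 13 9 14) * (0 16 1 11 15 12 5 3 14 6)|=42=|(0 2 14)(1 8 13 9 7 4 11)(3 6 15 12 5 16)|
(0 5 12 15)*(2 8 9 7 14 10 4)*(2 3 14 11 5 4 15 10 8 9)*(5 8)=(0 4 3 14 5 12 10 15)(2 9 7 11 8)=[4, 1, 9, 14, 3, 12, 6, 11, 2, 7, 15, 8, 10, 13, 5, 0]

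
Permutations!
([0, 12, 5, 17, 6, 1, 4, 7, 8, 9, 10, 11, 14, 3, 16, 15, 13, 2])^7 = (1 2 3 16 12 5 17 13 14)(4 6)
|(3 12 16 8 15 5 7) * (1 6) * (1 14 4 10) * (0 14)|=42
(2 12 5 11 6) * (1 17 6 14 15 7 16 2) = (1 17 6)(2 12 5 11 14 15 7 16) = [0, 17, 12, 3, 4, 11, 1, 16, 8, 9, 10, 14, 5, 13, 15, 7, 2, 6]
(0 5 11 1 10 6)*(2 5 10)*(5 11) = [10, 2, 11, 3, 4, 5, 0, 7, 8, 9, 6, 1] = (0 10 6)(1 2 11)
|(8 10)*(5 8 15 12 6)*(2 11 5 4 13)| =|(2 11 5 8 10 15 12 6 4 13)| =10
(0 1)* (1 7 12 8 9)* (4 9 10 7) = (0 4 9 1)(7 12 8 10) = [4, 0, 2, 3, 9, 5, 6, 12, 10, 1, 7, 11, 8]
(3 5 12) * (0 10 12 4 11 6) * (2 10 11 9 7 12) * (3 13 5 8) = [11, 1, 10, 8, 9, 4, 0, 12, 3, 7, 2, 6, 13, 5] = (0 11 6)(2 10)(3 8)(4 9 7 12 13 5)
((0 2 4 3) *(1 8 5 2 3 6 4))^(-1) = ((0 3)(1 8 5 2)(4 6))^(-1) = (0 3)(1 2 5 8)(4 6)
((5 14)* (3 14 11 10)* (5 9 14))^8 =(14)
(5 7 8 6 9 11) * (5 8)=[0, 1, 2, 3, 4, 7, 9, 5, 6, 11, 10, 8]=(5 7)(6 9 11 8)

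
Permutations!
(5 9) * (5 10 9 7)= [0, 1, 2, 3, 4, 7, 6, 5, 8, 10, 9]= (5 7)(9 10)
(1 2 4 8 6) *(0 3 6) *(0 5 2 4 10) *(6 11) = (0 3 11 6 1 4 8 5 2 10) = [3, 4, 10, 11, 8, 2, 1, 7, 5, 9, 0, 6]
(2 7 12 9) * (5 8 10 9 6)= (2 7 12 6 5 8 10 9)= [0, 1, 7, 3, 4, 8, 5, 12, 10, 2, 9, 11, 6]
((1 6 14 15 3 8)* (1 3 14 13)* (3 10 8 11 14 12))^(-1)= ((1 6 13)(3 11 14 15 12)(8 10))^(-1)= (1 13 6)(3 12 15 14 11)(8 10)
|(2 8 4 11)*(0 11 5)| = |(0 11 2 8 4 5)| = 6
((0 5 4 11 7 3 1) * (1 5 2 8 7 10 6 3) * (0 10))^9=((0 2 8 7 1 10 6 3 5 4 11))^9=(0 4 3 10 7 2 11 5 6 1 8)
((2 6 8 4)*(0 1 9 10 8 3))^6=((0 1 9 10 8 4 2 6 3))^6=(0 2 10)(1 6 8)(3 4 9)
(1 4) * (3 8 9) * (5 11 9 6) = (1 4)(3 8 6 5 11 9) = [0, 4, 2, 8, 1, 11, 5, 7, 6, 3, 10, 9]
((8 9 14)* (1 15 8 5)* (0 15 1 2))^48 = (0 2 5 14 9 8 15)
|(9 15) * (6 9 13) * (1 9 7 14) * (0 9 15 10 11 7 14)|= |(0 9 10 11 7)(1 15 13 6 14)|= 5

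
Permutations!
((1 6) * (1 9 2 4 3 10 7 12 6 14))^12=((1 14)(2 4 3 10 7 12 6 9))^12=(14)(2 7)(3 6)(4 12)(9 10)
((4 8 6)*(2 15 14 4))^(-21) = (2 4)(6 14)(8 15) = ((2 15 14 4 8 6))^(-21)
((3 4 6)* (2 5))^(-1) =(2 5)(3 6 4)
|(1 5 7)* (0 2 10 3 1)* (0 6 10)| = |(0 2)(1 5 7 6 10 3)| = 6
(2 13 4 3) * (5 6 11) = (2 13 4 3)(5 6 11) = [0, 1, 13, 2, 3, 6, 11, 7, 8, 9, 10, 5, 12, 4]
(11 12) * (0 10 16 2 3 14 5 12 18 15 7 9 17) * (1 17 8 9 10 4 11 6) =(0 4 11 18 15 7 10 16 2 3 14 5 12 6 1 17)(8 9) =[4, 17, 3, 14, 11, 12, 1, 10, 9, 8, 16, 18, 6, 13, 5, 7, 2, 0, 15]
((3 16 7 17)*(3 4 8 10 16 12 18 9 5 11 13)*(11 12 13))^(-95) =((3 13)(4 8 10 16 7 17)(5 12 18 9))^(-95) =(3 13)(4 8 10 16 7 17)(5 12 18 9)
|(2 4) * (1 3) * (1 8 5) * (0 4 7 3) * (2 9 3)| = 14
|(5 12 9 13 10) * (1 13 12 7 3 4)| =14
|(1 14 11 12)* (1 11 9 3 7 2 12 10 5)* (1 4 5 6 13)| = 22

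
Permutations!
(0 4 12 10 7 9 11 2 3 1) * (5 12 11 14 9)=(0 4 11 2 3 1)(5 12 10 7)(9 14)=[4, 0, 3, 1, 11, 12, 6, 5, 8, 14, 7, 2, 10, 13, 9]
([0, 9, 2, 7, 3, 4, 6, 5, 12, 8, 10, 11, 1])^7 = [0, 12, 2, 4, 5, 7, 6, 3, 9, 1, 10, 11, 8]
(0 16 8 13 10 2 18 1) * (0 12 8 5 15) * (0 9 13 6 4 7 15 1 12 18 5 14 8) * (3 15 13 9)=[16, 18, 5, 15, 7, 1, 4, 13, 6, 9, 2, 11, 0, 10, 8, 3, 14, 17, 12]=(0 16 14 8 6 4 7 13 10 2 5 1 18 12)(3 15)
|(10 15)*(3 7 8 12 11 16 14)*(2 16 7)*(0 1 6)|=|(0 1 6)(2 16 14 3)(7 8 12 11)(10 15)|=12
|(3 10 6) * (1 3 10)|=2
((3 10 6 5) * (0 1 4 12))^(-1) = (0 12 4 1)(3 5 6 10)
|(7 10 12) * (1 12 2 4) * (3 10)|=7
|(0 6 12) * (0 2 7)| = |(0 6 12 2 7)| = 5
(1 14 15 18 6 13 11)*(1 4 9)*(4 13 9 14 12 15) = (1 12 15 18 6 9)(4 14)(11 13) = [0, 12, 2, 3, 14, 5, 9, 7, 8, 1, 10, 13, 15, 11, 4, 18, 16, 17, 6]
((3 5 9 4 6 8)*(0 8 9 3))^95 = (0 8)(3 5)(4 9 6)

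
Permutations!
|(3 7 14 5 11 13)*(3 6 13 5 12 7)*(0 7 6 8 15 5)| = 10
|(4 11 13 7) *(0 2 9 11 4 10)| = 7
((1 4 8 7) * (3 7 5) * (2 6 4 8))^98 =(1 3 8 7 5)(2 4 6)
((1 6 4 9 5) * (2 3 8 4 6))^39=((1 2 3 8 4 9 5))^39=(1 4 2 9 3 5 8)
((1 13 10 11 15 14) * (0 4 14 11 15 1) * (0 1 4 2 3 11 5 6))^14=(0 3 4 1 10 5)(2 11 14 13 15 6)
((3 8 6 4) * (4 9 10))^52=((3 8 6 9 10 4))^52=(3 10 6)(4 9 8)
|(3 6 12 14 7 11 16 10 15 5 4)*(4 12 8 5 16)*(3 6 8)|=9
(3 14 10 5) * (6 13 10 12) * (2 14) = (2 14 12 6 13 10 5 3) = [0, 1, 14, 2, 4, 3, 13, 7, 8, 9, 5, 11, 6, 10, 12]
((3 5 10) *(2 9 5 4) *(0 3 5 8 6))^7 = (5 10)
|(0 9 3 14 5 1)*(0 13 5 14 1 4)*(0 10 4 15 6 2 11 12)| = 22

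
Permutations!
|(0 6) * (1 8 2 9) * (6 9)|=|(0 9 1 8 2 6)|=6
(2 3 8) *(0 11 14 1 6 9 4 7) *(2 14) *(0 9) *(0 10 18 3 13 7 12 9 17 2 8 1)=(0 11 8 14)(1 6 10 18 3)(2 13 7 17)(4 12 9)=[11, 6, 13, 1, 12, 5, 10, 17, 14, 4, 18, 8, 9, 7, 0, 15, 16, 2, 3]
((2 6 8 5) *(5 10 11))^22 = (2 11 8)(5 10 6)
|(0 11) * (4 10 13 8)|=|(0 11)(4 10 13 8)|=4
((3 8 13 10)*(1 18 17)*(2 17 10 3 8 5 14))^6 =((1 18 10 8 13 3 5 14 2 17))^6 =(1 5 10 2 13)(3 18 14 8 17)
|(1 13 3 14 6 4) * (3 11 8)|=8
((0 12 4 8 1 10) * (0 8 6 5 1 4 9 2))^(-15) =((0 12 9 2)(1 10 8 4 6 5))^(-15) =(0 12 9 2)(1 4)(5 8)(6 10)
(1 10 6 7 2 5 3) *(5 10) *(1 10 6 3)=(1 5)(2 6 7)(3 10)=[0, 5, 6, 10, 4, 1, 7, 2, 8, 9, 3]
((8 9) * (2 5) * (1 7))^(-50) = ((1 7)(2 5)(8 9))^(-50) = (9)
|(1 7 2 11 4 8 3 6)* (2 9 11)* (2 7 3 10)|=21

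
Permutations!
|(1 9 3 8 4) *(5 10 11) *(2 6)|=30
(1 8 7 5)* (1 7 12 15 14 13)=(1 8 12 15 14 13)(5 7)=[0, 8, 2, 3, 4, 7, 6, 5, 12, 9, 10, 11, 15, 1, 13, 14]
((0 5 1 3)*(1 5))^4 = (5)(0 1 3)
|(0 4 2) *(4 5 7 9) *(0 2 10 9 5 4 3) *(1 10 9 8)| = 12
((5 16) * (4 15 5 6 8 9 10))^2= ((4 15 5 16 6 8 9 10))^2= (4 5 6 9)(8 10 15 16)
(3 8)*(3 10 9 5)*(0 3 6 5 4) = (0 3 8 10 9 4)(5 6) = [3, 1, 2, 8, 0, 6, 5, 7, 10, 4, 9]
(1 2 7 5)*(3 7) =(1 2 3 7 5) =[0, 2, 3, 7, 4, 1, 6, 5]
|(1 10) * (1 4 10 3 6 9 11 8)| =6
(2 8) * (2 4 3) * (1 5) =[0, 5, 8, 2, 3, 1, 6, 7, 4] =(1 5)(2 8 4 3)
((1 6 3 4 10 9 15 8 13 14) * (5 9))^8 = (1 8 5 3 14 15 10 6 13 9 4)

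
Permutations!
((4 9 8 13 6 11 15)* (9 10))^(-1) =(4 15 11 6 13 8 9 10)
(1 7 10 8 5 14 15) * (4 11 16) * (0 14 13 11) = (0 14 15 1 7 10 8 5 13 11 16 4) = [14, 7, 2, 3, 0, 13, 6, 10, 5, 9, 8, 16, 12, 11, 15, 1, 4]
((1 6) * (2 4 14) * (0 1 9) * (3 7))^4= ((0 1 6 9)(2 4 14)(3 7))^4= (2 4 14)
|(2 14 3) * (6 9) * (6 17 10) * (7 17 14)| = 8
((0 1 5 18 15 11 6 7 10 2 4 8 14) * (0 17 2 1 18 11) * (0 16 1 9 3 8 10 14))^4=(0 1 7 4 8 16 6 2 3 15 11 17 9 18 5 14 10)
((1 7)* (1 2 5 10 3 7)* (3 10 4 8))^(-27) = (10)(2 8)(3 5)(4 7)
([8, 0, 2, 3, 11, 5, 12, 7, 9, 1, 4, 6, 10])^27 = (0 1 9 8)(4 6 10 11 12)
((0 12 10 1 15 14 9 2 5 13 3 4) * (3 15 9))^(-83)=(0 12 10 1 9 2 5 13 15 14 3 4)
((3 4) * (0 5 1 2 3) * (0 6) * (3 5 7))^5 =((0 7 3 4 6)(1 2 5))^5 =(7)(1 5 2)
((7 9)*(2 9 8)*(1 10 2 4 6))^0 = (10)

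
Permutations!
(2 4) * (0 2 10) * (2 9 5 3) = (0 9 5 3 2 4 10) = [9, 1, 4, 2, 10, 3, 6, 7, 8, 5, 0]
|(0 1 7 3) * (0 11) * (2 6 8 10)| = 20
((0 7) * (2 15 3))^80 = ((0 7)(2 15 3))^80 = (2 3 15)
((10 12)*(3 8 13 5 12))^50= (3 13 12)(5 10 8)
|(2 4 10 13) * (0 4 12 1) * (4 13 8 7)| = 20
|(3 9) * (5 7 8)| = |(3 9)(5 7 8)| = 6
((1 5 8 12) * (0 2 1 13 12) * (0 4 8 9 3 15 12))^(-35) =(0 2 1 5 9 3 15 12 13)(4 8) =((0 2 1 5 9 3 15 12 13)(4 8))^(-35)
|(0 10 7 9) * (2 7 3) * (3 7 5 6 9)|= |(0 10 7 3 2 5 6 9)|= 8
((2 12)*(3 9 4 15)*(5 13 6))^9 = (2 12)(3 9 4 15)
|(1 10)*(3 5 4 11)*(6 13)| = |(1 10)(3 5 4 11)(6 13)| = 4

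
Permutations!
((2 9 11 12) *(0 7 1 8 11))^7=((0 7 1 8 11 12 2 9))^7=(0 9 2 12 11 8 1 7)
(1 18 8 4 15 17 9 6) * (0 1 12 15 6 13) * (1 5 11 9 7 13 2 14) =(0 5 11 9 2 14 1 18 8 4 6 12 15 17 7 13) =[5, 18, 14, 3, 6, 11, 12, 13, 4, 2, 10, 9, 15, 0, 1, 17, 16, 7, 8]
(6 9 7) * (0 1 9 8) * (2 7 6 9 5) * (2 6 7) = (0 1 5 6 8)(7 9) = [1, 5, 2, 3, 4, 6, 8, 9, 0, 7]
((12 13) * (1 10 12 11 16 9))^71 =((1 10 12 13 11 16 9))^71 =(1 10 12 13 11 16 9)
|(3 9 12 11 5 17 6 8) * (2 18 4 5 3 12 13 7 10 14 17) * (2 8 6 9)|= 24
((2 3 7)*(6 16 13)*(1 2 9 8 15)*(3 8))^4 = ((1 2 8 15)(3 7 9)(6 16 13))^4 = (3 7 9)(6 16 13)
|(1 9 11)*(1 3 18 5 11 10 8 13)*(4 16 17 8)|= 8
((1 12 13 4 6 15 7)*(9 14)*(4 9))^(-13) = ((1 12 13 9 14 4 6 15 7))^(-13) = (1 4 12 6 13 15 9 7 14)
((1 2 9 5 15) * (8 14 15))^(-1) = (1 15 14 8 5 9 2)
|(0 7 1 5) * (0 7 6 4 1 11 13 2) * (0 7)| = 20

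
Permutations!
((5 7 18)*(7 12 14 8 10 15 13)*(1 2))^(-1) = ((1 2)(5 12 14 8 10 15 13 7 18))^(-1) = (1 2)(5 18 7 13 15 10 8 14 12)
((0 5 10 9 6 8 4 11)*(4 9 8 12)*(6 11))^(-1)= (0 11 9 8 10 5)(4 12 6)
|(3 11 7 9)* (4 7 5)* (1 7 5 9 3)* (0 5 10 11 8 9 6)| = |(0 5 4 10 11 6)(1 7 3 8 9)| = 30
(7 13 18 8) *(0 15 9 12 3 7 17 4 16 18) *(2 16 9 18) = (0 15 18 8 17 4 9 12 3 7 13)(2 16) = [15, 1, 16, 7, 9, 5, 6, 13, 17, 12, 10, 11, 3, 0, 14, 18, 2, 4, 8]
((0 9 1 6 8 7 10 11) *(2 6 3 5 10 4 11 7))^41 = (0 10 9 7 1 4 3 11 5)(2 8 6)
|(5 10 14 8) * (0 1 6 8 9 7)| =9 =|(0 1 6 8 5 10 14 9 7)|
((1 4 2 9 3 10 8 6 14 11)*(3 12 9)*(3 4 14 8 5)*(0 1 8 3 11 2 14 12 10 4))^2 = ((0 1 12 9 10 5 11 8 6 3 4 14 2))^2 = (0 12 10 11 6 4 2 1 9 5 8 3 14)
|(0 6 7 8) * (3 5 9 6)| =|(0 3 5 9 6 7 8)| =7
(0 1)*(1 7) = (0 7 1) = [7, 0, 2, 3, 4, 5, 6, 1]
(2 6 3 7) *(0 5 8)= (0 5 8)(2 6 3 7)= [5, 1, 6, 7, 4, 8, 3, 2, 0]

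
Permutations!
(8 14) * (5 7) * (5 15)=[0, 1, 2, 3, 4, 7, 6, 15, 14, 9, 10, 11, 12, 13, 8, 5]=(5 7 15)(8 14)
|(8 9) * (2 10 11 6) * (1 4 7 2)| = 14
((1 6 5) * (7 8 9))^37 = (1 6 5)(7 8 9)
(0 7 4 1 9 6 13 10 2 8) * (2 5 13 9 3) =(0 7 4 1 3 2 8)(5 13 10)(6 9) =[7, 3, 8, 2, 1, 13, 9, 4, 0, 6, 5, 11, 12, 10]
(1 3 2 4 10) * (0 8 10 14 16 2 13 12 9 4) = (0 8 10 1 3 13 12 9 4 14 16 2) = [8, 3, 0, 13, 14, 5, 6, 7, 10, 4, 1, 11, 9, 12, 16, 15, 2]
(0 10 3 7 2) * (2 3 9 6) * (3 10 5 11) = (0 5 11 3 7 10 9 6 2) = [5, 1, 0, 7, 4, 11, 2, 10, 8, 6, 9, 3]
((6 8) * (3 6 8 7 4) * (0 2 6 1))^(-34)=(8)(0 2 6 7 4 3 1)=((8)(0 2 6 7 4 3 1))^(-34)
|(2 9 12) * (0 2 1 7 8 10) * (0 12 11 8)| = |(0 2 9 11 8 10 12 1 7)| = 9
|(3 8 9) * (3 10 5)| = 5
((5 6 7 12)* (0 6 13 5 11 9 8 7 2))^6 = (13)(7 12 11 9 8)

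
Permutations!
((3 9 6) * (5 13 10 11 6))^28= (13)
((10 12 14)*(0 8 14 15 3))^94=(0 10 3 14 15 8 12)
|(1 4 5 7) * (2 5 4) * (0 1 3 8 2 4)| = 15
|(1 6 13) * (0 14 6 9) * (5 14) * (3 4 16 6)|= |(0 5 14 3 4 16 6 13 1 9)|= 10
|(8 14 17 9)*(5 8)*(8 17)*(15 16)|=|(5 17 9)(8 14)(15 16)|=6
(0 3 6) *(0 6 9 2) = (0 3 9 2) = [3, 1, 0, 9, 4, 5, 6, 7, 8, 2]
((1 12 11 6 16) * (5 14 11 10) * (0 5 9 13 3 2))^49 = (0 13 12 6 5 3 10 16 14 2 9 1 11)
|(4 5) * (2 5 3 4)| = |(2 5)(3 4)| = 2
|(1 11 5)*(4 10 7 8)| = |(1 11 5)(4 10 7 8)| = 12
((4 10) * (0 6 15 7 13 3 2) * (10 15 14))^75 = (0 15)(2 4)(3 10)(6 7)(13 14)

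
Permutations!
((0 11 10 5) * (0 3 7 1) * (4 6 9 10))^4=((0 11 4 6 9 10 5 3 7 1))^4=(0 9 7 4 5)(1 6 3 11 10)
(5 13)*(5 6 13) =[0, 1, 2, 3, 4, 5, 13, 7, 8, 9, 10, 11, 12, 6] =(6 13)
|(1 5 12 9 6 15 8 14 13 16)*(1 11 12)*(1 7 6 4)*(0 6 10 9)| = 18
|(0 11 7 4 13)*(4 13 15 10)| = 12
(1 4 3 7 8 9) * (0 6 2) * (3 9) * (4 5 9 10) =(0 6 2)(1 5 9)(3 7 8)(4 10) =[6, 5, 0, 7, 10, 9, 2, 8, 3, 1, 4]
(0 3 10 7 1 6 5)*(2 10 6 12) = [3, 12, 10, 6, 4, 0, 5, 1, 8, 9, 7, 11, 2] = (0 3 6 5)(1 12 2 10 7)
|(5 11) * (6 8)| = |(5 11)(6 8)| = 2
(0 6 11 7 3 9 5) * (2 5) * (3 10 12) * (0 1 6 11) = (0 11 7 10 12 3 9 2 5 1 6) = [11, 6, 5, 9, 4, 1, 0, 10, 8, 2, 12, 7, 3]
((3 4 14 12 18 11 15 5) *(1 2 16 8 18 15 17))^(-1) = (1 17 11 18 8 16 2)(3 5 15 12 14 4)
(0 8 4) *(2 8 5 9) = (0 5 9 2 8 4) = [5, 1, 8, 3, 0, 9, 6, 7, 4, 2]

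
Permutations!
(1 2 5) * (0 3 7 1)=(0 3 7 1 2 5)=[3, 2, 5, 7, 4, 0, 6, 1]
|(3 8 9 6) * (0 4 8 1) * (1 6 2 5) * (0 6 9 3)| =|(0 4 8 3 9 2 5 1 6)| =9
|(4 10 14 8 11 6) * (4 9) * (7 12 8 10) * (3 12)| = 8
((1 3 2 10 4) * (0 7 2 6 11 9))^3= (0 10 3 9 2 1 11 7 4 6)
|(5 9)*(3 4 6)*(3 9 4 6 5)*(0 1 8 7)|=12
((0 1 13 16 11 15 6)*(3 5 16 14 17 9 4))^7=((0 1 13 14 17 9 4 3 5 16 11 15 6))^7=(0 3 1 5 13 16 14 11 17 15 9 6 4)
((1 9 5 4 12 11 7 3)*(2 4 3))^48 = (2 11 4 7 12)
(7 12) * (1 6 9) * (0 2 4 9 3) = (0 2 4 9 1 6 3)(7 12) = [2, 6, 4, 0, 9, 5, 3, 12, 8, 1, 10, 11, 7]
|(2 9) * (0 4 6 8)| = 4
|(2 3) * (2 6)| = |(2 3 6)| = 3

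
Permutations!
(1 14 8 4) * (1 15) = (1 14 8 4 15) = [0, 14, 2, 3, 15, 5, 6, 7, 4, 9, 10, 11, 12, 13, 8, 1]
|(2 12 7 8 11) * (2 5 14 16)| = 8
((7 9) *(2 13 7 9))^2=((2 13 7))^2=(2 7 13)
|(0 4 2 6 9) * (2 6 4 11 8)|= |(0 11 8 2 4 6 9)|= 7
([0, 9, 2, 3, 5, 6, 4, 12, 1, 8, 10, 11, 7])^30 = (12)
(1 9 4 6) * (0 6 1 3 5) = [6, 9, 2, 5, 1, 0, 3, 7, 8, 4] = (0 6 3 5)(1 9 4)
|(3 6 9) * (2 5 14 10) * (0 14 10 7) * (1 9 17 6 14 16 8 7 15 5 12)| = 36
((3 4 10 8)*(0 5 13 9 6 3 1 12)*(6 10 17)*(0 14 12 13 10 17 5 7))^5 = ((0 7)(1 13 9 17 6 3 4 5 10 8)(12 14))^5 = (0 7)(1 3)(4 13)(5 9)(6 8)(10 17)(12 14)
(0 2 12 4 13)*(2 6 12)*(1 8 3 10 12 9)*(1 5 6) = (0 1 8 3 10 12 4 13)(5 6 9) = [1, 8, 2, 10, 13, 6, 9, 7, 3, 5, 12, 11, 4, 0]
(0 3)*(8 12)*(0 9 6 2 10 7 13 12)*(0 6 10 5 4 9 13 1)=[3, 0, 5, 13, 9, 4, 2, 1, 6, 10, 7, 11, 8, 12]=(0 3 13 12 8 6 2 5 4 9 10 7 1)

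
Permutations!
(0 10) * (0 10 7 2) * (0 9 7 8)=(10)(0 8)(2 9 7)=[8, 1, 9, 3, 4, 5, 6, 2, 0, 7, 10]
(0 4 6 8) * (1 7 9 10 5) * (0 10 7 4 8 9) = (0 8 10 5 1 4 6 9 7) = [8, 4, 2, 3, 6, 1, 9, 0, 10, 7, 5]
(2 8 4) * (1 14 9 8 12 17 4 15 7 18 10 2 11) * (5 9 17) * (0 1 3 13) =(0 1 14 17 4 11 3 13)(2 12 5 9 8 15 7 18 10) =[1, 14, 12, 13, 11, 9, 6, 18, 15, 8, 2, 3, 5, 0, 17, 7, 16, 4, 10]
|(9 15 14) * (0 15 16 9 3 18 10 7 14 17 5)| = 20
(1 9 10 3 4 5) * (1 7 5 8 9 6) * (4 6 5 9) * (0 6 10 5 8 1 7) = (0 6 7 9 5)(1 8 4)(3 10) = [6, 8, 2, 10, 1, 0, 7, 9, 4, 5, 3]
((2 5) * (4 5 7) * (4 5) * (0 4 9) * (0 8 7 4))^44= ((2 4 9 8 7 5))^44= (2 9 7)(4 8 5)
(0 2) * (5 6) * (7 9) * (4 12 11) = [2, 1, 0, 3, 12, 6, 5, 9, 8, 7, 10, 4, 11] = (0 2)(4 12 11)(5 6)(7 9)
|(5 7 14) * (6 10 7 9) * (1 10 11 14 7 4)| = |(1 10 4)(5 9 6 11 14)| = 15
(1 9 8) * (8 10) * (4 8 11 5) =[0, 9, 2, 3, 8, 4, 6, 7, 1, 10, 11, 5] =(1 9 10 11 5 4 8)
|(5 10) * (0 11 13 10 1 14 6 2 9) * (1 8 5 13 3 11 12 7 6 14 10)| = 6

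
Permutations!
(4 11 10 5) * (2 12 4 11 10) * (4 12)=(12)(2 4 10 5 11)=[0, 1, 4, 3, 10, 11, 6, 7, 8, 9, 5, 2, 12]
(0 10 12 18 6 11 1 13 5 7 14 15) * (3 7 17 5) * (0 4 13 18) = (0 10 12)(1 18 6 11)(3 7 14 15 4 13)(5 17) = [10, 18, 2, 7, 13, 17, 11, 14, 8, 9, 12, 1, 0, 3, 15, 4, 16, 5, 6]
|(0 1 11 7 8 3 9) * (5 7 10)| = 9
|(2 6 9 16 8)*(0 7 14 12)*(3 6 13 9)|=|(0 7 14 12)(2 13 9 16 8)(3 6)|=20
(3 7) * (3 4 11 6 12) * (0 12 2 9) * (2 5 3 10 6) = (0 12 10 6 5 3 7 4 11 2 9) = [12, 1, 9, 7, 11, 3, 5, 4, 8, 0, 6, 2, 10]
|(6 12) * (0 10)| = 2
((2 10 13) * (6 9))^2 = ((2 10 13)(6 9))^2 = (2 13 10)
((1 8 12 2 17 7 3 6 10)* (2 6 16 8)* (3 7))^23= (1 8 2 12 17 6 3 10 16)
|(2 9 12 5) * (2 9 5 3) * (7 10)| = 10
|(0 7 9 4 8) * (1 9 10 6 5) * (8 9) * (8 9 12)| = |(0 7 10 6 5 1 9 4 12 8)| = 10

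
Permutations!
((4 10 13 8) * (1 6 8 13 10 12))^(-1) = (13)(1 12 4 8 6)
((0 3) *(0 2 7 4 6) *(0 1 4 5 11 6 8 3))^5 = (1 7 4 5 8 11 3 6 2)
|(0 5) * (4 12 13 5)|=|(0 4 12 13 5)|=5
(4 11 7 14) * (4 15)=[0, 1, 2, 3, 11, 5, 6, 14, 8, 9, 10, 7, 12, 13, 15, 4]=(4 11 7 14 15)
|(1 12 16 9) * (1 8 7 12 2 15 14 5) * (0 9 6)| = |(0 9 8 7 12 16 6)(1 2 15 14 5)| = 35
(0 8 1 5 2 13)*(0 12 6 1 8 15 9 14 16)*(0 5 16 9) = [15, 16, 13, 3, 4, 2, 1, 7, 8, 14, 10, 11, 6, 12, 9, 0, 5] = (0 15)(1 16 5 2 13 12 6)(9 14)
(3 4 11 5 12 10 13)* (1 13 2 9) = (1 13 3 4 11 5 12 10 2 9) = [0, 13, 9, 4, 11, 12, 6, 7, 8, 1, 2, 5, 10, 3]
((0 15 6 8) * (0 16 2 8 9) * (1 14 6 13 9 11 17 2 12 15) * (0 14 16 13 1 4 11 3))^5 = ((0 4 11 17 2 8 13 9 14 6 3)(1 16 12 15))^5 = (0 8 3 2 6 17 14 11 9 4 13)(1 16 12 15)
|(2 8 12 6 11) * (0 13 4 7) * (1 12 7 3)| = 11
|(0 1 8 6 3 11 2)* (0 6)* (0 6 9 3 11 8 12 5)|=|(0 1 12 5)(2 9 3 8 6 11)|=12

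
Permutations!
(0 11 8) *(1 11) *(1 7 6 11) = (0 7 6 11 8) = [7, 1, 2, 3, 4, 5, 11, 6, 0, 9, 10, 8]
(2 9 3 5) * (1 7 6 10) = (1 7 6 10)(2 9 3 5) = [0, 7, 9, 5, 4, 2, 10, 6, 8, 3, 1]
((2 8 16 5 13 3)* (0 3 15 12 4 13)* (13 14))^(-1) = (0 5 16 8 2 3)(4 12 15 13 14)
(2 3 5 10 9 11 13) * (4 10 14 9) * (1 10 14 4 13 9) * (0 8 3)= (0 8 3 5 4 14 1 10 13 2)(9 11)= [8, 10, 0, 5, 14, 4, 6, 7, 3, 11, 13, 9, 12, 2, 1]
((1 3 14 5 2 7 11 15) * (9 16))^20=(16)(1 2)(3 7)(5 15)(11 14)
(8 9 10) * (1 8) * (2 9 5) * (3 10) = (1 8 5 2 9 3 10) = [0, 8, 9, 10, 4, 2, 6, 7, 5, 3, 1]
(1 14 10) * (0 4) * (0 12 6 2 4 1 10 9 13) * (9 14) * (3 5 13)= (14)(0 1 9 3 5 13)(2 4 12 6)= [1, 9, 4, 5, 12, 13, 2, 7, 8, 3, 10, 11, 6, 0, 14]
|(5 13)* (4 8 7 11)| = |(4 8 7 11)(5 13)| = 4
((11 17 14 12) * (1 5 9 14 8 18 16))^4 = (1 12 18 9 17)(5 11 16 14 8)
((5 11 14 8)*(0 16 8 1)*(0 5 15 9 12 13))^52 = (0 15 13 8 12 16 9) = ((0 16 8 15 9 12 13)(1 5 11 14))^52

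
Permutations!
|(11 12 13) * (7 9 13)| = 5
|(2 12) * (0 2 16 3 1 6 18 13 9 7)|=|(0 2 12 16 3 1 6 18 13 9 7)|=11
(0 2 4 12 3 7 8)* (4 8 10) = (0 2 8)(3 7 10 4 12) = [2, 1, 8, 7, 12, 5, 6, 10, 0, 9, 4, 11, 3]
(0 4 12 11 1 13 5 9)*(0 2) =[4, 13, 0, 3, 12, 9, 6, 7, 8, 2, 10, 1, 11, 5] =(0 4 12 11 1 13 5 9 2)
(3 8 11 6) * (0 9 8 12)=[9, 1, 2, 12, 4, 5, 3, 7, 11, 8, 10, 6, 0]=(0 9 8 11 6 3 12)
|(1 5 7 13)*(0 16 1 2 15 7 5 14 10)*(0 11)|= |(0 16 1 14 10 11)(2 15 7 13)|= 12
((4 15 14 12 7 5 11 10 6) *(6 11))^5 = ((4 15 14 12 7 5 6)(10 11))^5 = (4 5 12 15 6 7 14)(10 11)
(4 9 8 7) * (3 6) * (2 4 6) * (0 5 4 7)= [5, 1, 7, 2, 9, 4, 3, 6, 0, 8]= (0 5 4 9 8)(2 7 6 3)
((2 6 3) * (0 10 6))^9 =((0 10 6 3 2))^9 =(0 2 3 6 10)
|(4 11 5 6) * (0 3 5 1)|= 7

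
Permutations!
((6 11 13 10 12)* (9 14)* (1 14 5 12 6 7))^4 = ((1 14 9 5 12 7)(6 11 13 10))^4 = (1 12 9)(5 14 7)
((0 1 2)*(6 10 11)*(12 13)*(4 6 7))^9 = (4 7 11 10 6)(12 13)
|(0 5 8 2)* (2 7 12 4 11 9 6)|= 10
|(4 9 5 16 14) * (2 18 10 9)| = |(2 18 10 9 5 16 14 4)| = 8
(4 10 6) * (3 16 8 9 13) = (3 16 8 9 13)(4 10 6) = [0, 1, 2, 16, 10, 5, 4, 7, 9, 13, 6, 11, 12, 3, 14, 15, 8]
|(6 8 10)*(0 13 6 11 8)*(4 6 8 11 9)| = 7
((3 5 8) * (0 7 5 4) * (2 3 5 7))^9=((0 2 3 4)(5 8))^9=(0 2 3 4)(5 8)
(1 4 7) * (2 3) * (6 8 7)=(1 4 6 8 7)(2 3)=[0, 4, 3, 2, 6, 5, 8, 1, 7]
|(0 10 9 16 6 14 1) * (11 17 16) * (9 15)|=10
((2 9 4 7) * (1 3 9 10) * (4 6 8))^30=((1 3 9 6 8 4 7 2 10))^30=(1 6 7)(2 3 8)(4 10 9)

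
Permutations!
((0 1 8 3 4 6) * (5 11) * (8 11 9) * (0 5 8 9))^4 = (0 3)(1 4)(5 8)(6 11)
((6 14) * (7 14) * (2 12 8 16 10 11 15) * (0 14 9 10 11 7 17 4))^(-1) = ((0 14 6 17 4)(2 12 8 16 11 15)(7 9 10))^(-1) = (0 4 17 6 14)(2 15 11 16 8 12)(7 10 9)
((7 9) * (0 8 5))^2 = (9)(0 5 8)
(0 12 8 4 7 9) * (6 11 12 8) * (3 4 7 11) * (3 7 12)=[8, 1, 2, 4, 11, 5, 7, 9, 12, 0, 10, 3, 6]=(0 8 12 6 7 9)(3 4 11)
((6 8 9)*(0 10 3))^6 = ((0 10 3)(6 8 9))^6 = (10)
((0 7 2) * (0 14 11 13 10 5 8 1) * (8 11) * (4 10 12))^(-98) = (0 8 2)(1 14 7)(4 13 5)(10 12 11)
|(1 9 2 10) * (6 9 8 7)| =|(1 8 7 6 9 2 10)| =7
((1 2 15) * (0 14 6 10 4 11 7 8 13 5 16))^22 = ((0 14 6 10 4 11 7 8 13 5 16)(1 2 15))^22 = (16)(1 2 15)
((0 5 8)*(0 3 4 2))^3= (0 3)(2 8)(4 5)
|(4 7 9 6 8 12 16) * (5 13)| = |(4 7 9 6 8 12 16)(5 13)| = 14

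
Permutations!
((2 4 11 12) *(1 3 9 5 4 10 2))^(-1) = (1 12 11 4 5 9 3)(2 10)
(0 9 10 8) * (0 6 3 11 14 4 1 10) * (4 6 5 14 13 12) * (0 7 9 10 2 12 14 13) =(0 10 8 5 13 14 6 3 11)(1 2 12 4)(7 9) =[10, 2, 12, 11, 1, 13, 3, 9, 5, 7, 8, 0, 4, 14, 6]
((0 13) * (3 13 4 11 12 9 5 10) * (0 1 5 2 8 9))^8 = ((0 4 11 12)(1 5 10 3 13)(2 8 9))^8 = (1 3 5 13 10)(2 9 8)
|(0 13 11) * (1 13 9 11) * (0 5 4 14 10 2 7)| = 18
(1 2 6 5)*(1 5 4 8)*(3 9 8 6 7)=(1 2 7 3 9 8)(4 6)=[0, 2, 7, 9, 6, 5, 4, 3, 1, 8]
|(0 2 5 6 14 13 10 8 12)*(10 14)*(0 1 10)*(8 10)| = 12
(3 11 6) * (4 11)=(3 4 11 6)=[0, 1, 2, 4, 11, 5, 3, 7, 8, 9, 10, 6]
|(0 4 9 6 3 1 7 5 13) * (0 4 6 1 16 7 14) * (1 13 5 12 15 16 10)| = |(0 6 3 10 1 14)(4 9 13)(7 12 15 16)| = 12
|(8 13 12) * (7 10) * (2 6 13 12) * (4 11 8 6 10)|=|(2 10 7 4 11 8 12 6 13)|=9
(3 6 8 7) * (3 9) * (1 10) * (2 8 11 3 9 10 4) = (1 4 2 8 7 10)(3 6 11) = [0, 4, 8, 6, 2, 5, 11, 10, 7, 9, 1, 3]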